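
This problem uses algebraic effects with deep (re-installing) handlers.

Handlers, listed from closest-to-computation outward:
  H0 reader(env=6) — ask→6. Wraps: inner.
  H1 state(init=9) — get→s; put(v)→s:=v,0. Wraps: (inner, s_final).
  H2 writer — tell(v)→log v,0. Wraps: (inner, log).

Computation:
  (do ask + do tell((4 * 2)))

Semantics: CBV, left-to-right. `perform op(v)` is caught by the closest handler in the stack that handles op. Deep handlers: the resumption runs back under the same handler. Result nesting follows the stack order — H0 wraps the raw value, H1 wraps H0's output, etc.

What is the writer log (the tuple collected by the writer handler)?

Answer: (8)

Evaluation trace:
ask @ H0 ⇒ 6
tell(8) @ H2 ⇒ log+=8
H0 returns 6
H1 returns (6, 9)
H2 returns ((6, 9), (8))
= ((6, 9), (8))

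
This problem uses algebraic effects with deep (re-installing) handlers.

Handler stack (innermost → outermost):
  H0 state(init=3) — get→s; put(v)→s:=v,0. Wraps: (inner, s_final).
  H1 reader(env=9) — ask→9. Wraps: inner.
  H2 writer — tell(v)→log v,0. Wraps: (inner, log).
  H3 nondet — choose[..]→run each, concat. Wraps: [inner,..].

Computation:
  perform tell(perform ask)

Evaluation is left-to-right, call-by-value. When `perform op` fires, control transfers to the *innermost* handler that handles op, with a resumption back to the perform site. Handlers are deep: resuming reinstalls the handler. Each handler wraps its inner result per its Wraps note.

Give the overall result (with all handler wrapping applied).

Evaluation trace:
ask @ H1 ⇒ 9
tell(9) @ H2 ⇒ log+=9
H0 returns (0, 3)
H1 returns (0, 3)
H2 returns ((0, 3), (9))
H3 returns [((0, 3), (9))]
= [((0, 3), (9))]

Answer: [((0, 3), (9))]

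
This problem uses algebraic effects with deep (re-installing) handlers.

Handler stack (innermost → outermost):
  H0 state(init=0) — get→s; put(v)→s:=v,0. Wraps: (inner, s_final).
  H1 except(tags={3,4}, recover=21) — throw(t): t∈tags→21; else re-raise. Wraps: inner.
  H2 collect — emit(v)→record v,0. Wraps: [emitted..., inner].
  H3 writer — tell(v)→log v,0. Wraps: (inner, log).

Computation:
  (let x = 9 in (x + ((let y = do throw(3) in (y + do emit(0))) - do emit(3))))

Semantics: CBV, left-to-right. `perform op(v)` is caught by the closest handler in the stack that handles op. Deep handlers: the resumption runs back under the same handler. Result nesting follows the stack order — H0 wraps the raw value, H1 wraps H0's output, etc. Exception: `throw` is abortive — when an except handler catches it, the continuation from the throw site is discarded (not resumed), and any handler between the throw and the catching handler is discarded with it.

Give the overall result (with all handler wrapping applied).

Working:
throw(3) @ H1 caught ⇒ 21
H2 returns [21]
H3 returns ([21], ())
= ([21], ())

Answer: ([21], ())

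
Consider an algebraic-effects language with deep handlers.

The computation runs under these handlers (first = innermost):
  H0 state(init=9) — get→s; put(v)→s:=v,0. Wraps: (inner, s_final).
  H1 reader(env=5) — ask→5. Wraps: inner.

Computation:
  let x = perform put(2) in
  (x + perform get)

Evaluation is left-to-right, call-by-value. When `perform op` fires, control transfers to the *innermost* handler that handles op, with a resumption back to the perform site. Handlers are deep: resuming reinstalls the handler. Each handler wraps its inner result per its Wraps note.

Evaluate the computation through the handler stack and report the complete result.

Answer: (2, 2)

Evaluation trace:
put(2) @ H0 ⇒ s:=2
get @ H0 ⇒ 2
H0 returns (2, 2)
H1 returns (2, 2)
= (2, 2)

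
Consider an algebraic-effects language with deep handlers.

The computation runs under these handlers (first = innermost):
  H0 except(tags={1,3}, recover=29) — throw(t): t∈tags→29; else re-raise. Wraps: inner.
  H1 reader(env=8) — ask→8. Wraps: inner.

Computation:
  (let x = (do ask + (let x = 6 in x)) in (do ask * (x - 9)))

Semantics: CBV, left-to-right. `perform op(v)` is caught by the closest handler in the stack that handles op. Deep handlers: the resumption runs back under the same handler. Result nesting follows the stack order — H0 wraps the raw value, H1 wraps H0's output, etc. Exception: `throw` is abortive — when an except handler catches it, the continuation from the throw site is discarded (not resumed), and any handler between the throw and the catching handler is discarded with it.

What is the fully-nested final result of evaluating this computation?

Answer: 40

Evaluation trace:
ask @ H1 ⇒ 8
ask @ H1 ⇒ 8
H0 returns 40
H1 returns 40
= 40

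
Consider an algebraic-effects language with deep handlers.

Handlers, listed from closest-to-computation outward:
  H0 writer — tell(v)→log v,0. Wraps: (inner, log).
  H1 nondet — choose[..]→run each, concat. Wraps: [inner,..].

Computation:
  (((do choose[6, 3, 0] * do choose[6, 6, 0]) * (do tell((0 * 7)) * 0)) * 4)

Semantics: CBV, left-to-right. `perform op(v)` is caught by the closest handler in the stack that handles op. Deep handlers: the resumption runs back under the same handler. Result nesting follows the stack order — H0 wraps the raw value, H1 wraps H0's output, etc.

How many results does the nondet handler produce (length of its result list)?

Answer: 9

Evaluation trace:
choose[6, 3, 0] @ H1
  branch[0] choose=6:
    choose[6, 6, 0] @ H1
      branch[0] choose=6:
        tell(0) @ H0 ⇒ log+=0
        H0 returns (0, (0))
        H1 returns [(0, (0))]
      branch[1] choose=6:
        tell(0) @ H0 ⇒ log+=0
        H0 returns (0, (0))
        H1 returns [(0, (0))]
      branch[2] choose=0:
        tell(0) @ H0 ⇒ log+=0
        H0 returns (0, (0))
        H1 returns [(0, (0))]
  branch[1] choose=3:
    choose[6, 6, 0] @ H1
      branch[0] choose=6:
        tell(0) @ H0 ⇒ log+=0
        H0 returns (0, (0))
        H1 returns [(0, (0))]
      branch[1] choose=6:
        tell(0) @ H0 ⇒ log+=0
        H0 returns (0, (0))
        H1 returns [(0, (0))]
      branch[2] choose=0:
        tell(0) @ H0 ⇒ log+=0
        H0 returns (0, (0))
        H1 returns [(0, (0))]
  branch[2] choose=0:
    choose[6, 6, 0] @ H1
      branch[0] choose=6:
        tell(0) @ H0 ⇒ log+=0
        H0 returns (0, (0))
        H1 returns [(0, (0))]
      branch[1] choose=6:
        tell(0) @ H0 ⇒ log+=0
        H0 returns (0, (0))
        H1 returns [(0, (0))]
      branch[2] choose=0:
        tell(0) @ H0 ⇒ log+=0
        H0 returns (0, (0))
        H1 returns [(0, (0))]
= [(0, (0)), (0, (0)), (0, (0)), (0, (0)), (0, (0)), (0, (0)), (0, (0)), (0, (0)), (0, (0))]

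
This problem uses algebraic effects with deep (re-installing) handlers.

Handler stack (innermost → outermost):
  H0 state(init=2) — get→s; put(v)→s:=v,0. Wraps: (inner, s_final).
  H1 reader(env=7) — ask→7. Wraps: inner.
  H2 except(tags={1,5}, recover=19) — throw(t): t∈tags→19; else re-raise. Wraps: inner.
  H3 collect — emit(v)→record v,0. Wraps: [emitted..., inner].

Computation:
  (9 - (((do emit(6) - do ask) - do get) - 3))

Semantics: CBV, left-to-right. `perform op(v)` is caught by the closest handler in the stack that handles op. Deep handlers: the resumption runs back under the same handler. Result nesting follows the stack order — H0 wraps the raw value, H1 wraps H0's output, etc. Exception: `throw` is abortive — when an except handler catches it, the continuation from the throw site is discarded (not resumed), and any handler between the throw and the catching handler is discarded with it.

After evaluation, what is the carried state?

Answer: 2

Working:
emit(6) @ H3 ⇒ out+=6
ask @ H1 ⇒ 7
get @ H0 ⇒ 2
H0 returns (21, 2)
H1 returns (21, 2)
H2 returns (21, 2)
H3 returns [6, (21, 2)]
= [6, (21, 2)]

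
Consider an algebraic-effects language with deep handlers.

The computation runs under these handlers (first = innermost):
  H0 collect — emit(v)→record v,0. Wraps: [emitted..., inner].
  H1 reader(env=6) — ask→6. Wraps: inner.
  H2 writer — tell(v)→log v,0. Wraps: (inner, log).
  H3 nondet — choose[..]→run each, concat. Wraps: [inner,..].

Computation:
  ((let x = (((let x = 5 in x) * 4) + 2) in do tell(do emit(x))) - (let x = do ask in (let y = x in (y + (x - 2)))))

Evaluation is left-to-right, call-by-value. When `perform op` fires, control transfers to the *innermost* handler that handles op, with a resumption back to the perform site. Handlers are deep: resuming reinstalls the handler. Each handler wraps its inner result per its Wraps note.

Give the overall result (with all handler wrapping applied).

Answer: [([22, -10], (0))]

Working:
emit(22) @ H0 ⇒ out+=22
tell(0) @ H2 ⇒ log+=0
ask @ H1 ⇒ 6
H0 returns [22, -10]
H1 returns [22, -10]
H2 returns ([22, -10], (0))
H3 returns [([22, -10], (0))]
= [([22, -10], (0))]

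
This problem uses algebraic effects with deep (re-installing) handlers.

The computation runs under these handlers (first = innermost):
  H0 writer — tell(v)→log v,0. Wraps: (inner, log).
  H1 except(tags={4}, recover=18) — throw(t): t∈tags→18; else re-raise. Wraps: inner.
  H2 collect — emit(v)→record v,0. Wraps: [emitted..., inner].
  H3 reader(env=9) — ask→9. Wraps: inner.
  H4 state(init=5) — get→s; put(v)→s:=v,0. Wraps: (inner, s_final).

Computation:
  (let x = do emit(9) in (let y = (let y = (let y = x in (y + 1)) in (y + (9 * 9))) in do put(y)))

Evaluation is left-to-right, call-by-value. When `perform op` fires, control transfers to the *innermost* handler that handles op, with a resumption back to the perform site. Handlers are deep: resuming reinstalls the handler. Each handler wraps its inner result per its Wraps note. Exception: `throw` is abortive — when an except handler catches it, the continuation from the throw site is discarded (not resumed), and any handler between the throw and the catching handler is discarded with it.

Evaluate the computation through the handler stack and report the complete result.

Working:
emit(9) @ H2 ⇒ out+=9
put(82) @ H4 ⇒ s:=82
H0 returns (0, ())
H1 returns (0, ())
H2 returns [9, (0, ())]
H3 returns [9, (0, ())]
H4 returns ([9, (0, ())], 82)
= ([9, (0, ())], 82)

Answer: ([9, (0, ())], 82)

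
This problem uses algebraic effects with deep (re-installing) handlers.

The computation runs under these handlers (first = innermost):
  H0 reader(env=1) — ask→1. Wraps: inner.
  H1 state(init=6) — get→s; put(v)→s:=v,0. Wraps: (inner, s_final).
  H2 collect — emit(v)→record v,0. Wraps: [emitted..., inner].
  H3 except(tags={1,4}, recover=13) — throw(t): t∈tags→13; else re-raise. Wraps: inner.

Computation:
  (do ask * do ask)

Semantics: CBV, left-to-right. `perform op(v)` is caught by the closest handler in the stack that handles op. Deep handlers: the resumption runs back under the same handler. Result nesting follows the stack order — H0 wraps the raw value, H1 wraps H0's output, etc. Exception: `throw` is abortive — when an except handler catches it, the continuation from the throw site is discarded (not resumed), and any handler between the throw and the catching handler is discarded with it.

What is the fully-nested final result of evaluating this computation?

Step-by-step:
ask @ H0 ⇒ 1
ask @ H0 ⇒ 1
H0 returns 1
H1 returns (1, 6)
H2 returns [(1, 6)]
H3 returns [(1, 6)]
= [(1, 6)]

Answer: [(1, 6)]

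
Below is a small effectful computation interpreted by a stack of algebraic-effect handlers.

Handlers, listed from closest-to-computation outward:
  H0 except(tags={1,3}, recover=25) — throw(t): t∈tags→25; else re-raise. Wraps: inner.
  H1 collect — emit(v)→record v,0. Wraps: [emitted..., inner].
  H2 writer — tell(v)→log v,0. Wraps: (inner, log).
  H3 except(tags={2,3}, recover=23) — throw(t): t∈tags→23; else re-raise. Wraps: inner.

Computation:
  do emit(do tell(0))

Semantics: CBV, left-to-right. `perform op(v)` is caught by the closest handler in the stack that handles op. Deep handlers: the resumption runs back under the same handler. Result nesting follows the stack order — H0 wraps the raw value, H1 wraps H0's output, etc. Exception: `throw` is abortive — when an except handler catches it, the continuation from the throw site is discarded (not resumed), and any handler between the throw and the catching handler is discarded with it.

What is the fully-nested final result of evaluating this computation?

Step-by-step:
tell(0) @ H2 ⇒ log+=0
emit(0) @ H1 ⇒ out+=0
H0 returns 0
H1 returns [0, 0]
H2 returns ([0, 0], (0))
H3 returns ([0, 0], (0))
= ([0, 0], (0))

Answer: ([0, 0], (0))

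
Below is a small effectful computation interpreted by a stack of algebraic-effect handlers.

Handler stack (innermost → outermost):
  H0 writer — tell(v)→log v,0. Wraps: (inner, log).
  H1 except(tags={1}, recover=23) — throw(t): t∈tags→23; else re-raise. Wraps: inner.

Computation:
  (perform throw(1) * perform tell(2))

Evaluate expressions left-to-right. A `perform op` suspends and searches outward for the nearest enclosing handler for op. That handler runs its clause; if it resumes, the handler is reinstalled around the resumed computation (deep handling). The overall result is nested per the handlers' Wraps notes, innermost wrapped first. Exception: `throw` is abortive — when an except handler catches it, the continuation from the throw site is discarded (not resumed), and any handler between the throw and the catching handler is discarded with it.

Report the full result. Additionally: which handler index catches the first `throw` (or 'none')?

Answer: 23 ; first throw caught by: H1

Step-by-step:
throw(1) @ H1 caught ⇒ 23
= 23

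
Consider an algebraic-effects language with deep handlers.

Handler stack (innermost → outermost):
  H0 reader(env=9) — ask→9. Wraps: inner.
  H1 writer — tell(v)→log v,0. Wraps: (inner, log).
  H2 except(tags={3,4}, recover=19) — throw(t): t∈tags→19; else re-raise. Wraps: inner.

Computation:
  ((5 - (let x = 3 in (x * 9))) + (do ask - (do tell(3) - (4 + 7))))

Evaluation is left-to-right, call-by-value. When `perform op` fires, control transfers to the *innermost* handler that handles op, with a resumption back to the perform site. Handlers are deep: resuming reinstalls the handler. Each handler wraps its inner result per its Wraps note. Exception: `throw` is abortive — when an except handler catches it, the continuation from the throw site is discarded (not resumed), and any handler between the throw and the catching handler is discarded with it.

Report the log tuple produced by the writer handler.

Answer: (3)

Step-by-step:
ask @ H0 ⇒ 9
tell(3) @ H1 ⇒ log+=3
H0 returns -2
H1 returns (-2, (3))
H2 returns (-2, (3))
= (-2, (3))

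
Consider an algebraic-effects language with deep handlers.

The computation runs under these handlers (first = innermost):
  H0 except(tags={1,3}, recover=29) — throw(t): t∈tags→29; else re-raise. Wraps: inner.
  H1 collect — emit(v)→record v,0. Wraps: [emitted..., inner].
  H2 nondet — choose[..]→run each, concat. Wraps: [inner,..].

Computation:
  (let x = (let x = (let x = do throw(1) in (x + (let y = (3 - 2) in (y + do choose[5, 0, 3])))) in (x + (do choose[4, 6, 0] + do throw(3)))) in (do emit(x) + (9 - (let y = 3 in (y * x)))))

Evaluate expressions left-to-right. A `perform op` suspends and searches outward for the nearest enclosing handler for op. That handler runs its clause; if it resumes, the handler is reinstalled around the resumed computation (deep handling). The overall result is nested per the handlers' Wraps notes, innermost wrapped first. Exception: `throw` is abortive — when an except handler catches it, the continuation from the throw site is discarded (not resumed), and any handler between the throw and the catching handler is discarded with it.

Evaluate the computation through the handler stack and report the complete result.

Answer: [[29]]

Working:
throw(1) @ H0 caught ⇒ 29
H1 returns [29]
H2 returns [[29]]
= [[29]]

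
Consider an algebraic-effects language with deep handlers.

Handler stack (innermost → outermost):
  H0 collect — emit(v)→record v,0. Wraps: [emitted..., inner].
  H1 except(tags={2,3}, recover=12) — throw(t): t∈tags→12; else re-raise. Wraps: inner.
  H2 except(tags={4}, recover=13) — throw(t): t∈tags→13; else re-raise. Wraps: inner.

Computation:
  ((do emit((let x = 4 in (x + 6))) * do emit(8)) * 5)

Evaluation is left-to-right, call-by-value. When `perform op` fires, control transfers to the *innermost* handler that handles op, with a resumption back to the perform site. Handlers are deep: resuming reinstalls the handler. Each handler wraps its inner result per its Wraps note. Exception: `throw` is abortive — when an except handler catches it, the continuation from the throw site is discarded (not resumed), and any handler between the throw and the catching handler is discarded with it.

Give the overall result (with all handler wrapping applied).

Answer: [10, 8, 0]

Evaluation trace:
emit(10) @ H0 ⇒ out+=10
emit(8) @ H0 ⇒ out+=8
H0 returns [10, 8, 0]
H1 returns [10, 8, 0]
H2 returns [10, 8, 0]
= [10, 8, 0]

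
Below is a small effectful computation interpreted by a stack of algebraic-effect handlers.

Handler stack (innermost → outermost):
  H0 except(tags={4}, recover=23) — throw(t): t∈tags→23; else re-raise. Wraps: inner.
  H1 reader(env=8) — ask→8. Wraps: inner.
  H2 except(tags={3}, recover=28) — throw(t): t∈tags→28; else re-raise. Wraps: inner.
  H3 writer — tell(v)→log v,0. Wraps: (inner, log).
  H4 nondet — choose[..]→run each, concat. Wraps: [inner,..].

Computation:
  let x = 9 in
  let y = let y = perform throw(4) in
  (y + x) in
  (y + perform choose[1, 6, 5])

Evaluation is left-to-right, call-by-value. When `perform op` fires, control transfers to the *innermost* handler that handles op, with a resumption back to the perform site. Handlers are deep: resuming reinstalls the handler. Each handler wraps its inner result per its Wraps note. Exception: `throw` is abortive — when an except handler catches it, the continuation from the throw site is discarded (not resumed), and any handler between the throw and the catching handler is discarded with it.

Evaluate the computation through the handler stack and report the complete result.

Working:
throw(4) @ H0 caught ⇒ 23
H1 returns 23
H2 returns 23
H3 returns (23, ())
H4 returns [(23, ())]
= [(23, ())]

Answer: [(23, ())]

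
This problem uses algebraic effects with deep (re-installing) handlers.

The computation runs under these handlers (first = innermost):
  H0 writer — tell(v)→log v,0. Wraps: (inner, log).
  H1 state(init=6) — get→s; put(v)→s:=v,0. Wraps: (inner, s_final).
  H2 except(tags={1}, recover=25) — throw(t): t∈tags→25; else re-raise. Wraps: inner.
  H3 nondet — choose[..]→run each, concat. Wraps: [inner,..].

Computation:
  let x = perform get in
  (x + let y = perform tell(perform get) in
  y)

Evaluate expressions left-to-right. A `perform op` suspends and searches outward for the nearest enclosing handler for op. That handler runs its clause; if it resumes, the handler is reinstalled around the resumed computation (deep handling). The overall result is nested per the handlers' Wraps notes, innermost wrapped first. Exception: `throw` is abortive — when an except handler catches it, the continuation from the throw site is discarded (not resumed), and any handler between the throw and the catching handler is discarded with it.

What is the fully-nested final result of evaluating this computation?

Answer: [((6, (6)), 6)]

Evaluation trace:
get @ H1 ⇒ 6
get @ H1 ⇒ 6
tell(6) @ H0 ⇒ log+=6
H0 returns (6, (6))
H1 returns ((6, (6)), 6)
H2 returns ((6, (6)), 6)
H3 returns [((6, (6)), 6)]
= [((6, (6)), 6)]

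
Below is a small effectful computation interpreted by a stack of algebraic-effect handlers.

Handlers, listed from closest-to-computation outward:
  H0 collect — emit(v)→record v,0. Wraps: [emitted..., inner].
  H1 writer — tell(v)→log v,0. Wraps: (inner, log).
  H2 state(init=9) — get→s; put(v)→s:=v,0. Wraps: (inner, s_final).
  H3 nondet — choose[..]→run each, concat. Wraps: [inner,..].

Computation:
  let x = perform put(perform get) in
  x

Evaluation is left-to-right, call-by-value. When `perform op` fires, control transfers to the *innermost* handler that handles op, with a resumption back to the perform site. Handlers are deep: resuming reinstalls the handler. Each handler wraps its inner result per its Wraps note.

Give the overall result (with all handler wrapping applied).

Working:
get @ H2 ⇒ 9
put(9) @ H2 ⇒ s:=9
H0 returns [0]
H1 returns ([0], ())
H2 returns (([0], ()), 9)
H3 returns [(([0], ()), 9)]
= [(([0], ()), 9)]

Answer: [(([0], ()), 9)]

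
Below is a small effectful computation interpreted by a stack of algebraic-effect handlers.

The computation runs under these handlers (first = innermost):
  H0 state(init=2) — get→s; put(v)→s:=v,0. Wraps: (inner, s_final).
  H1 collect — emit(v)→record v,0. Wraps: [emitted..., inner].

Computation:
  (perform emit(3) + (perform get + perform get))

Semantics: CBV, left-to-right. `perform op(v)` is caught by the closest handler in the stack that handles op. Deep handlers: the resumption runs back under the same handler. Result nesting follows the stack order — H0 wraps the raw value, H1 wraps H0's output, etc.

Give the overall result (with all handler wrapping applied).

Answer: [3, (4, 2)]

Step-by-step:
emit(3) @ H1 ⇒ out+=3
get @ H0 ⇒ 2
get @ H0 ⇒ 2
H0 returns (4, 2)
H1 returns [3, (4, 2)]
= [3, (4, 2)]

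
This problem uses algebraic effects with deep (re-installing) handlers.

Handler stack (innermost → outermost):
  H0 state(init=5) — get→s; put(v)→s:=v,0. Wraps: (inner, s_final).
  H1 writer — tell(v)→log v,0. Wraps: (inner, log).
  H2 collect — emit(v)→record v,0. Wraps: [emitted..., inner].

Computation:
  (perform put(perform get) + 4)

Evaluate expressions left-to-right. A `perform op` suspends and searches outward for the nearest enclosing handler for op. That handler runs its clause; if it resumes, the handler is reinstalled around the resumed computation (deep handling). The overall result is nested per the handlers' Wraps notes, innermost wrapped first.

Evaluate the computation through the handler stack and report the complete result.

Answer: [((4, 5), ())]

Working:
get @ H0 ⇒ 5
put(5) @ H0 ⇒ s:=5
H0 returns (4, 5)
H1 returns ((4, 5), ())
H2 returns [((4, 5), ())]
= [((4, 5), ())]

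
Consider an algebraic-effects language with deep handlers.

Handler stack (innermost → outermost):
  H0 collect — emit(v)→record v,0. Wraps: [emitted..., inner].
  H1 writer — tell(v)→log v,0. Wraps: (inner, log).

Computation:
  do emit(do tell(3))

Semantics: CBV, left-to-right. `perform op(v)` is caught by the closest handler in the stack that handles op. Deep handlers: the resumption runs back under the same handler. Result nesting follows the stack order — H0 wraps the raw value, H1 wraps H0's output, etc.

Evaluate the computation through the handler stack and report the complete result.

Evaluation trace:
tell(3) @ H1 ⇒ log+=3
emit(0) @ H0 ⇒ out+=0
H0 returns [0, 0]
H1 returns ([0, 0], (3))
= ([0, 0], (3))

Answer: ([0, 0], (3))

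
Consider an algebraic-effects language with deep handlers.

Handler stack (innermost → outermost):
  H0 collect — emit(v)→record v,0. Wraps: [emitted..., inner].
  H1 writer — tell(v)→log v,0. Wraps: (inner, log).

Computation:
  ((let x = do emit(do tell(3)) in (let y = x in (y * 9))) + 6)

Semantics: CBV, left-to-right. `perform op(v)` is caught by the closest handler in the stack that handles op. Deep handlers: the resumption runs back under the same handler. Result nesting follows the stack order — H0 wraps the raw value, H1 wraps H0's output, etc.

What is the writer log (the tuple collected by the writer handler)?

Answer: (3)

Evaluation trace:
tell(3) @ H1 ⇒ log+=3
emit(0) @ H0 ⇒ out+=0
H0 returns [0, 6]
H1 returns ([0, 6], (3))
= ([0, 6], (3))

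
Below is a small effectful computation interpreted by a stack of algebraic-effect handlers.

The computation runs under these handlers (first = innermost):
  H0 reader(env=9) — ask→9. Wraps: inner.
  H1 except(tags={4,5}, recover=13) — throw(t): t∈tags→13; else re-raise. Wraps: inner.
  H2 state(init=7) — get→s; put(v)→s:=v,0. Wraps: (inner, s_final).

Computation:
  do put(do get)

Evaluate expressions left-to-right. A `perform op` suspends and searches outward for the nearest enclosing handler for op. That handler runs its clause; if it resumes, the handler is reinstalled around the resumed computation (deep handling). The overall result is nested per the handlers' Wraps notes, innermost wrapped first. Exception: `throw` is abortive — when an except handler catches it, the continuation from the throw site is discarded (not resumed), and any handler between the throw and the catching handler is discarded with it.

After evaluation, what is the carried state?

Evaluation trace:
get @ H2 ⇒ 7
put(7) @ H2 ⇒ s:=7
H0 returns 0
H1 returns 0
H2 returns (0, 7)
= (0, 7)

Answer: 7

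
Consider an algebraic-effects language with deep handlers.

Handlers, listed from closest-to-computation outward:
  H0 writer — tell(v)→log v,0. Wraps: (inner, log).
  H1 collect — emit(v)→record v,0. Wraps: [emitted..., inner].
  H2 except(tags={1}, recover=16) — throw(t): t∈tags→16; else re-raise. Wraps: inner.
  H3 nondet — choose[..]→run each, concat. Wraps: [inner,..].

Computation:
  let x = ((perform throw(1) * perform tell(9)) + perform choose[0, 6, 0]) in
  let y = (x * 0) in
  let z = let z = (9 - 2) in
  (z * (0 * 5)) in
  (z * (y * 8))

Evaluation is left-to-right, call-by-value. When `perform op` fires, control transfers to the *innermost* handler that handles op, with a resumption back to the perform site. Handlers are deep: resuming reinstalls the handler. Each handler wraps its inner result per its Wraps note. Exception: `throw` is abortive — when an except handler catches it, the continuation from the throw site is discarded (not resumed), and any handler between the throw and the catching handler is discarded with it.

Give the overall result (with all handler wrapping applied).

Answer: [16]

Step-by-step:
throw(1) @ H2 caught ⇒ 16
H3 returns [16]
= [16]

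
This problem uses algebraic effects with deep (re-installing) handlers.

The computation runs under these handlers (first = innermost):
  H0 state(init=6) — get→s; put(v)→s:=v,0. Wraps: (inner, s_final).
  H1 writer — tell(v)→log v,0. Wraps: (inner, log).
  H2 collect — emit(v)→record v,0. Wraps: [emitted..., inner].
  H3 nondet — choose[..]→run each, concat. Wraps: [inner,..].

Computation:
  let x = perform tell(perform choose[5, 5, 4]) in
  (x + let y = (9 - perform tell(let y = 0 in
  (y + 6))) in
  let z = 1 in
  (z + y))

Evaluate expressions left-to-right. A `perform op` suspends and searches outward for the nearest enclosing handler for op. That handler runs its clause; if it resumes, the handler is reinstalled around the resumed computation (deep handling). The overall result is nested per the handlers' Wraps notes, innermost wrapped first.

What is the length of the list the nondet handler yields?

Working:
choose[5, 5, 4] @ H3
  branch[0] choose=5:
    tell(5) @ H1 ⇒ log+=5
    tell(6) @ H1 ⇒ log+=6
    H0 returns (10, 6)
    H1 returns ((10, 6), (5, 6))
    H2 returns [((10, 6), (5, 6))]
    H3 returns [[((10, 6), (5, 6))]]
  branch[1] choose=5:
    tell(5) @ H1 ⇒ log+=5
    tell(6) @ H1 ⇒ log+=6
    H0 returns (10, 6)
    H1 returns ((10, 6), (5, 6))
    H2 returns [((10, 6), (5, 6))]
    H3 returns [[((10, 6), (5, 6))]]
  branch[2] choose=4:
    tell(4) @ H1 ⇒ log+=4
    tell(6) @ H1 ⇒ log+=6
    H0 returns (10, 6)
    H1 returns ((10, 6), (4, 6))
    H2 returns [((10, 6), (4, 6))]
    H3 returns [[((10, 6), (4, 6))]]
= [[((10, 6), (5, 6))], [((10, 6), (5, 6))], [((10, 6), (4, 6))]]

Answer: 3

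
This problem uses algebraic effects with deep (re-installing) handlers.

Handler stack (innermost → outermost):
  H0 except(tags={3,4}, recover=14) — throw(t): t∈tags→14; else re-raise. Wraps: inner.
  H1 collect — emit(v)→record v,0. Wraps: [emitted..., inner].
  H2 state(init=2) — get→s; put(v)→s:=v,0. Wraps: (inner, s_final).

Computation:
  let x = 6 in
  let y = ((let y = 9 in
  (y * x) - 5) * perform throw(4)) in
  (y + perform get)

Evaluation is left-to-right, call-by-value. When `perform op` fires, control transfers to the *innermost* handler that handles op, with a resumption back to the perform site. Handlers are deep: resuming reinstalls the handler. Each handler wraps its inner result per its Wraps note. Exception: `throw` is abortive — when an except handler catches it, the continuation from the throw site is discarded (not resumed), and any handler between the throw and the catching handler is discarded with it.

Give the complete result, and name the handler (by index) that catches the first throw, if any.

Answer: ([14], 2) ; first throw caught by: H0

Step-by-step:
throw(4) @ H0 caught ⇒ 14
H1 returns [14]
H2 returns ([14], 2)
= ([14], 2)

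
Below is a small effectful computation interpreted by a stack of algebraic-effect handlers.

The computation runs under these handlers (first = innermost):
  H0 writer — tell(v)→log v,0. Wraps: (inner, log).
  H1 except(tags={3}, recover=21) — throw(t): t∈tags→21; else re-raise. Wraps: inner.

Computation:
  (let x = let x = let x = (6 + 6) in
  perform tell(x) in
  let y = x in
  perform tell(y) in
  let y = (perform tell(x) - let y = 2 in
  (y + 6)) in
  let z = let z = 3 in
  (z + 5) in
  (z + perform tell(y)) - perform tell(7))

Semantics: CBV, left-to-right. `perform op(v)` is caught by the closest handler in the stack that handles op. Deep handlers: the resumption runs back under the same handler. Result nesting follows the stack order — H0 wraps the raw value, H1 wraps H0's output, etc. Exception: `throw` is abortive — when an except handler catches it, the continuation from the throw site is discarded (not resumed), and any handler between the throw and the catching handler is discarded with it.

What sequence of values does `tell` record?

Working:
tell(12) @ H0 ⇒ log+=12
tell(0) @ H0 ⇒ log+=0
tell(0) @ H0 ⇒ log+=0
tell(-8) @ H0 ⇒ log+=-8
tell(7) @ H0 ⇒ log+=7
H0 returns (8, (12, 0, 0, -8, 7))
H1 returns (8, (12, 0, 0, -8, 7))
= (8, (12, 0, 0, -8, 7))

Answer: (12, 0, 0, -8, 7)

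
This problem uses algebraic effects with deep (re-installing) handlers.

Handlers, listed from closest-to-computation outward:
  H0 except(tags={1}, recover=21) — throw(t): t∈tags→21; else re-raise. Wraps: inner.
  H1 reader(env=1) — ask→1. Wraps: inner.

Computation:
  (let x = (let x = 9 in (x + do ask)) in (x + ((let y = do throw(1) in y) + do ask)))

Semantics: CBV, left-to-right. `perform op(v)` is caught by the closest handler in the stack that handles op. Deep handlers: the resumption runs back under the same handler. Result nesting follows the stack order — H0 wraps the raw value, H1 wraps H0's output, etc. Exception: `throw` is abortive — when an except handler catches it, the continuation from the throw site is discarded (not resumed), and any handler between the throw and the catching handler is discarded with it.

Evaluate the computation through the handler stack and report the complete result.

Evaluation trace:
ask @ H1 ⇒ 1
throw(1) @ H0 caught ⇒ 21
H1 returns 21
= 21

Answer: 21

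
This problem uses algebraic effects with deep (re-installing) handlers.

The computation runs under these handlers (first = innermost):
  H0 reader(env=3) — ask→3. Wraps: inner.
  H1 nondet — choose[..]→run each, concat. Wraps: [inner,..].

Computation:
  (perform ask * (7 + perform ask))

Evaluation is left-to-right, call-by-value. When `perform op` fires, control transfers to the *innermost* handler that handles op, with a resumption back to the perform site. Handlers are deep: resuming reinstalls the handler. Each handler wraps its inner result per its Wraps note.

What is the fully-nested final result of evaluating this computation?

Answer: [30]

Step-by-step:
ask @ H0 ⇒ 3
ask @ H0 ⇒ 3
H0 returns 30
H1 returns [30]
= [30]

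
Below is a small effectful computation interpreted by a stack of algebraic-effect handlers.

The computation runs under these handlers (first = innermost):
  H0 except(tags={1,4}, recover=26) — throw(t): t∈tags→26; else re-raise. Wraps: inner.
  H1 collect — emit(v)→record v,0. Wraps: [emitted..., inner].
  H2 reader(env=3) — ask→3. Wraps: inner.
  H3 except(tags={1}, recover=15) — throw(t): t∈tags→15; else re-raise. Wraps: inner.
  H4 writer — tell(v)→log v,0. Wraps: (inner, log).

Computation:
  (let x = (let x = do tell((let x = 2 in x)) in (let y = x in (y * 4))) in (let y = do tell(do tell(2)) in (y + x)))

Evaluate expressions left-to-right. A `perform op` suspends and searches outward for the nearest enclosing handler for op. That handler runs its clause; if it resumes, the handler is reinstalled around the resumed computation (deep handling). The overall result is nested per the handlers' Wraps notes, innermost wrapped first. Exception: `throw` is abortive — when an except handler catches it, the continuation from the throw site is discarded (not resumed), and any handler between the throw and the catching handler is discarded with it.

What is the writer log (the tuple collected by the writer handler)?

Answer: (2, 2, 0)

Step-by-step:
tell(2) @ H4 ⇒ log+=2
tell(2) @ H4 ⇒ log+=2
tell(0) @ H4 ⇒ log+=0
H0 returns 0
H1 returns [0]
H2 returns [0]
H3 returns [0]
H4 returns ([0], (2, 2, 0))
= ([0], (2, 2, 0))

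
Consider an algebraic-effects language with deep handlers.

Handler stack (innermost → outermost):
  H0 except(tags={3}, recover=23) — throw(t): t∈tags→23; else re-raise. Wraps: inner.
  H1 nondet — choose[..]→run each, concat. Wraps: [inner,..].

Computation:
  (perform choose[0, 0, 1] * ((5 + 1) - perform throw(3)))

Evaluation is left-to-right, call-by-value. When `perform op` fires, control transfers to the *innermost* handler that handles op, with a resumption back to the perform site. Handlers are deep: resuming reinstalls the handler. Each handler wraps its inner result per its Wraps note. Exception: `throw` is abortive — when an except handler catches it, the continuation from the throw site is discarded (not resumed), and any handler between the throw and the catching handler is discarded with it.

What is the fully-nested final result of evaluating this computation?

Evaluation trace:
choose[0, 0, 1] @ H1
  branch[0] choose=0:
    throw(3) @ H0 caught ⇒ 23
    H1 returns [23]
  branch[1] choose=0:
    throw(3) @ H0 caught ⇒ 23
    H1 returns [23]
  branch[2] choose=1:
    throw(3) @ H0 caught ⇒ 23
    H1 returns [23]
= [23, 23, 23]

Answer: [23, 23, 23]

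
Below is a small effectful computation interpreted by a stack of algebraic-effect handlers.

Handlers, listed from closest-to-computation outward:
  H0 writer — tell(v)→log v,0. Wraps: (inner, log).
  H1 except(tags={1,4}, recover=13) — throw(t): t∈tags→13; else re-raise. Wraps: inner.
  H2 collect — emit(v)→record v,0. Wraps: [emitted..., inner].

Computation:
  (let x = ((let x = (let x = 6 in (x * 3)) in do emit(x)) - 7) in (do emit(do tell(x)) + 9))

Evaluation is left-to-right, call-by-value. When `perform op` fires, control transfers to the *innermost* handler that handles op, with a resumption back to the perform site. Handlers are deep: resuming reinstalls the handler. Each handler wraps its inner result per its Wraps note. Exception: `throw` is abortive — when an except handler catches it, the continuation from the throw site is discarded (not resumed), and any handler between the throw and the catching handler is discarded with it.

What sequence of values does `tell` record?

Evaluation trace:
emit(18) @ H2 ⇒ out+=18
tell(-7) @ H0 ⇒ log+=-7
emit(0) @ H2 ⇒ out+=0
H0 returns (9, (-7))
H1 returns (9, (-7))
H2 returns [18, 0, (9, (-7))]
= [18, 0, (9, (-7))]

Answer: (-7)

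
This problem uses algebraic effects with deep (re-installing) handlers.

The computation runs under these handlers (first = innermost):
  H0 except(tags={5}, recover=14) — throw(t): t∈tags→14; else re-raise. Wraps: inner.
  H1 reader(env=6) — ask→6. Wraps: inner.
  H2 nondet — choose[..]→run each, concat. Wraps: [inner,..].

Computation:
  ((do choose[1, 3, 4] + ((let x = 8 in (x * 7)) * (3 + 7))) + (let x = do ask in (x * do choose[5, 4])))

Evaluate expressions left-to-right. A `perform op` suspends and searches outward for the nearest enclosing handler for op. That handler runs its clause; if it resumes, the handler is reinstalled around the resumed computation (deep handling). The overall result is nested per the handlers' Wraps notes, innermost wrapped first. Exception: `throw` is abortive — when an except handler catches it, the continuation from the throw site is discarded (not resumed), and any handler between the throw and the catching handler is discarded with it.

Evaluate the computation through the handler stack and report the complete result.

Working:
choose[1, 3, 4] @ H2
  branch[0] choose=1:
    ask @ H1 ⇒ 6
    choose[5, 4] @ H2
      branch[0] choose=5:
        H0 returns 591
        H1 returns 591
        H2 returns [591]
      branch[1] choose=4:
        H0 returns 585
        H1 returns 585
        H2 returns [585]
  branch[1] choose=3:
    ask @ H1 ⇒ 6
    choose[5, 4] @ H2
      branch[0] choose=5:
        H0 returns 593
        H1 returns 593
        H2 returns [593]
      branch[1] choose=4:
        H0 returns 587
        H1 returns 587
        H2 returns [587]
  branch[2] choose=4:
    ask @ H1 ⇒ 6
    choose[5, 4] @ H2
      branch[0] choose=5:
        H0 returns 594
        H1 returns 594
        H2 returns [594]
      branch[1] choose=4:
        H0 returns 588
        H1 returns 588
        H2 returns [588]
= [591, 585, 593, 587, 594, 588]

Answer: [591, 585, 593, 587, 594, 588]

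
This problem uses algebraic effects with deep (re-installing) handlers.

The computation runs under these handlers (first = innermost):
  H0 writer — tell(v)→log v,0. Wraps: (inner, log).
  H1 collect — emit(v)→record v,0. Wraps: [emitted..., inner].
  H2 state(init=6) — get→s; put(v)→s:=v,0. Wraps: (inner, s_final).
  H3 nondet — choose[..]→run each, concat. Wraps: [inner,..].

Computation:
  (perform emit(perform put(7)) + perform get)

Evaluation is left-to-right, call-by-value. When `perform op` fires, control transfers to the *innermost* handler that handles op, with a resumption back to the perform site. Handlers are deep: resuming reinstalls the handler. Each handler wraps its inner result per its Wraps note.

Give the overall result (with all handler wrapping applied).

Answer: [([0, (7, ())], 7)]

Evaluation trace:
put(7) @ H2 ⇒ s:=7
emit(0) @ H1 ⇒ out+=0
get @ H2 ⇒ 7
H0 returns (7, ())
H1 returns [0, (7, ())]
H2 returns ([0, (7, ())], 7)
H3 returns [([0, (7, ())], 7)]
= [([0, (7, ())], 7)]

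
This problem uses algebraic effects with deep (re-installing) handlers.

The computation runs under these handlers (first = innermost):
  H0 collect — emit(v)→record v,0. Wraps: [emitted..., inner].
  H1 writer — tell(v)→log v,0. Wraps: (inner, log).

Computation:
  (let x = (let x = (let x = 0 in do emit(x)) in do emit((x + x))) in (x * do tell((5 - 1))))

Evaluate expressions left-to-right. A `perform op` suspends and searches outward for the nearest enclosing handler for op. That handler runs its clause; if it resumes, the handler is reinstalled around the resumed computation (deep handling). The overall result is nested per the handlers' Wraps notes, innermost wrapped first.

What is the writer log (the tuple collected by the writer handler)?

Answer: (4)

Working:
emit(0) @ H0 ⇒ out+=0
emit(0) @ H0 ⇒ out+=0
tell(4) @ H1 ⇒ log+=4
H0 returns [0, 0, 0]
H1 returns ([0, 0, 0], (4))
= ([0, 0, 0], (4))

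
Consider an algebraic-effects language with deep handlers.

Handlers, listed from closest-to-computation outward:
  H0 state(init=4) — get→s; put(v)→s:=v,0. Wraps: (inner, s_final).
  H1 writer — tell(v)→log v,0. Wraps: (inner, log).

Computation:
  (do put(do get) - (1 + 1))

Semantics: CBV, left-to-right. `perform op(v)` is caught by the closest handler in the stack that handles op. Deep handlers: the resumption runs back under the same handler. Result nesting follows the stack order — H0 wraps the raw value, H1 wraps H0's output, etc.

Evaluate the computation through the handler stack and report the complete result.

Evaluation trace:
get @ H0 ⇒ 4
put(4) @ H0 ⇒ s:=4
H0 returns (-2, 4)
H1 returns ((-2, 4), ())
= ((-2, 4), ())

Answer: ((-2, 4), ())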